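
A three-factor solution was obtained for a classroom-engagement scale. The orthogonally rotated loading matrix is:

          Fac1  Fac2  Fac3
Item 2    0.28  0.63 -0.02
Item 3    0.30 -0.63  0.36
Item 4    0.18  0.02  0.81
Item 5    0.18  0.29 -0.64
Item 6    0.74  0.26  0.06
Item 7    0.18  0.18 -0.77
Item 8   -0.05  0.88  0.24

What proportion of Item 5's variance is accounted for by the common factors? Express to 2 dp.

0.53

h² = 0.18² + 0.29² + (-0.64)² = 0.0324 + 0.0841 + 0.4096 = 0.5261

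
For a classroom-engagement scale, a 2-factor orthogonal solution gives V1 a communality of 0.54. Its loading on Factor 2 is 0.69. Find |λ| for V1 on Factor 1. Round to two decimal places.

0.25

Under orthogonal rotation h² = Σλ², so λ_Factor 1² = h² − (0.4761) = 0.54 − 0.4761 = 0.0639.
|λ| = √0.0639 = 0.2528.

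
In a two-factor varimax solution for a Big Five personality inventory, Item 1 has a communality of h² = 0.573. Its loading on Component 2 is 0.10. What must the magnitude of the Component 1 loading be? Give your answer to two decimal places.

0.75

Under orthogonal rotation h² = Σλ², so λ_Component 1² = h² − (0.0100) = 0.573 − 0.0100 = 0.5630.
|λ| = √0.5630 = 0.7503.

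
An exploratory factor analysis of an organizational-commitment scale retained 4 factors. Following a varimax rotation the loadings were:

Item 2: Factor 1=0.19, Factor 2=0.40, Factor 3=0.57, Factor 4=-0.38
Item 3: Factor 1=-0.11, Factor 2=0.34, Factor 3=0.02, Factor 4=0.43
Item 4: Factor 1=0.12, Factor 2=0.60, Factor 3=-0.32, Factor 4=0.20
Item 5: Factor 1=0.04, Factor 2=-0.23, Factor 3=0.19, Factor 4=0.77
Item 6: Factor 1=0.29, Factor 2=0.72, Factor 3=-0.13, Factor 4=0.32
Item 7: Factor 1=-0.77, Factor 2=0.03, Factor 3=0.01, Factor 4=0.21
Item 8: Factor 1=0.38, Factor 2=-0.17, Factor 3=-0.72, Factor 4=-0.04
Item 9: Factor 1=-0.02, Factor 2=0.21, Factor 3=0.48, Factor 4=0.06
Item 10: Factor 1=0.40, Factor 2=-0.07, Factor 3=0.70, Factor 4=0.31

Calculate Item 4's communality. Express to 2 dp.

0.52

h² = 0.12² + 0.60² + (-0.32)² + 0.20² = 0.0144 + 0.3600 + 0.1024 + 0.0400 = 0.5168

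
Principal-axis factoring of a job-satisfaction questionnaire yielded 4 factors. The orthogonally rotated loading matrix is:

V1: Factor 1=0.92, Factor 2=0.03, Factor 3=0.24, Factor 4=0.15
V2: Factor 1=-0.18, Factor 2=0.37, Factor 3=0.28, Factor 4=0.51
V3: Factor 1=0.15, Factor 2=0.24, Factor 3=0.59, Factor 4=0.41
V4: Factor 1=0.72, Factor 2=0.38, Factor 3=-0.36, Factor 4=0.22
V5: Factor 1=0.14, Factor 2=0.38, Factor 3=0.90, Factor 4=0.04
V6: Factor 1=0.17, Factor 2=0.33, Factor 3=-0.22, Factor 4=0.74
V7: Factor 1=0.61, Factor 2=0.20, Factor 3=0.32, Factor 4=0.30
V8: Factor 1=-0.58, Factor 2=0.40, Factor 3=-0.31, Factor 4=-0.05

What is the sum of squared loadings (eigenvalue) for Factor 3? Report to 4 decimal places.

SS loadings for Factor 3 = 0.24² + 0.28² + 0.59² + (-0.36)² + 0.90² + (-0.22)² + 0.32² + (-0.31)² = 0.0576 + 0.0784 + 0.3481 + 0.1296 + 0.8100 + 0.0484 + 0.1024 + 0.0961 = 1.6706

1.6706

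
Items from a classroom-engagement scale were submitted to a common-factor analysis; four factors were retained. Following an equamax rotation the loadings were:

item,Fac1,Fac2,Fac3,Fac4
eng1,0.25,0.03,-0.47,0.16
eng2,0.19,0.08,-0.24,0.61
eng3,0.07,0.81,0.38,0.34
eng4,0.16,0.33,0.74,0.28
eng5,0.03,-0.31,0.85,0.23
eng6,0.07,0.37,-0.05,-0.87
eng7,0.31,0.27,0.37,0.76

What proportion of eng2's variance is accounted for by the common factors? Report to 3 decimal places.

0.472

h² = 0.19² + 0.08² + (-0.24)² + 0.61² = 0.0361 + 0.0064 + 0.0576 + 0.3721 = 0.4722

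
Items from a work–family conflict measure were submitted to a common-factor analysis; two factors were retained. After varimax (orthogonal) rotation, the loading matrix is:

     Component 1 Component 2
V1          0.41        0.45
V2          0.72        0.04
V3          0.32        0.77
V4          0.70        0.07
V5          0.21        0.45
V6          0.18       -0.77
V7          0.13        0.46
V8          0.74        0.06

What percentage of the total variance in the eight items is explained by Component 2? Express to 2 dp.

SS loadings for Component 2 = 0.45² + 0.04² + 0.77² + 0.07² + 0.45² + (-0.77)² + 0.46² + 0.06² = 1.8125
With 8 standardized items, total variance = 8. Proportion = 1.8125/8 = 0.2266 → 22.66%.

22.66%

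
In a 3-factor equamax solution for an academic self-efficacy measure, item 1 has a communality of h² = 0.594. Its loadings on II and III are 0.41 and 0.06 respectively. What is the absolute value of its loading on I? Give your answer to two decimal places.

0.65

Under orthogonal rotation h² = Σλ², so λ_I² = h² − (0.1717) = 0.594 − 0.1717 = 0.4223.
|λ| = √0.4223 = 0.6498.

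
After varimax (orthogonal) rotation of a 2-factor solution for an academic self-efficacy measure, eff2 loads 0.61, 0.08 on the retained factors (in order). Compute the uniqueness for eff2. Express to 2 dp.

0.62

h² = 0.61² + 0.08² = 0.3721 + 0.0064 = 0.3785
Uniqueness u² = 1 − h² = 1 − 0.3785 = 0.6215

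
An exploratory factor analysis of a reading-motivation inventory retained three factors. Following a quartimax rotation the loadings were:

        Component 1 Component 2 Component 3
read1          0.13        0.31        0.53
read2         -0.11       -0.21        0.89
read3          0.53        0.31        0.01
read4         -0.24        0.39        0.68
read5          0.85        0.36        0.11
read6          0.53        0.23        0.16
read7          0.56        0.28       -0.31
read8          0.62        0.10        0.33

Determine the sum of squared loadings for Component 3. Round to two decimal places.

SS loadings for Component 3 = 0.53² + 0.89² + 0.01² + 0.68² + 0.11² + 0.16² + (-0.31)² + 0.33² = 0.2809 + 0.7921 + 0.0001 + 0.4624 + 0.0121 + 0.0256 + 0.0961 + 0.1089 = 1.7782

1.78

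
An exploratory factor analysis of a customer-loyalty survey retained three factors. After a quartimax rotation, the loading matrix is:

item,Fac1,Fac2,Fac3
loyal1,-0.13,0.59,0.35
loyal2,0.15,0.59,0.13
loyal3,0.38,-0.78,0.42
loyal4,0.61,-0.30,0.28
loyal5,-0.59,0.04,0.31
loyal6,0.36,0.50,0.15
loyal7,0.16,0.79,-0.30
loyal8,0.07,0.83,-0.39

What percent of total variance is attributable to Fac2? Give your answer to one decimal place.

37.0%

SS loadings for Fac2 = 0.59² + 0.59² + (-0.78)² + (-0.30)² + 0.04² + 0.50² + 0.79² + 0.83² = 2.9592
With 8 standardized items, total variance = 8. Proportion = 2.9592/8 = 0.3699 → 36.99%.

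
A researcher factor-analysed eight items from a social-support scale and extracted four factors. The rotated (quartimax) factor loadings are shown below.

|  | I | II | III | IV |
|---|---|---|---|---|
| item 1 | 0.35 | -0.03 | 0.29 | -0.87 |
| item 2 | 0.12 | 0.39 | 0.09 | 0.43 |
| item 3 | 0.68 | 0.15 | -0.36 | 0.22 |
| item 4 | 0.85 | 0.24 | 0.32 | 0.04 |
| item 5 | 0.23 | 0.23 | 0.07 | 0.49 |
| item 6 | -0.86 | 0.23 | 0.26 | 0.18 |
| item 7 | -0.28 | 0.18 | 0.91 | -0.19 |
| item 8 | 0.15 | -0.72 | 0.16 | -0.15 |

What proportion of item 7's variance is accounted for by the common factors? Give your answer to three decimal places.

0.975

h² = (-0.28)² + 0.18² + 0.91² + (-0.19)² = 0.0784 + 0.0324 + 0.8281 + 0.0361 = 0.9750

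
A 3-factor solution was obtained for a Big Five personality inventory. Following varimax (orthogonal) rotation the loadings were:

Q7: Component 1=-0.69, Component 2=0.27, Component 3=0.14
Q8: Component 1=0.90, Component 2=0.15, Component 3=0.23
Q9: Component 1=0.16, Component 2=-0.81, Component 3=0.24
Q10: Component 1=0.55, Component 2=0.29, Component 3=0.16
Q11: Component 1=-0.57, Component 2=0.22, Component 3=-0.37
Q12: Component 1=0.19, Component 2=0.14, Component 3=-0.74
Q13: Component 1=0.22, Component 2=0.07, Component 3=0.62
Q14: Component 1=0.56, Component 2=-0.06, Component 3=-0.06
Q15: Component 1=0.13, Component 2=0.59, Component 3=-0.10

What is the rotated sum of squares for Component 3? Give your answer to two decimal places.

SS loadings for Component 3 = 0.14² + 0.23² + 0.24² + 0.16² + (-0.37)² + (-0.74)² + 0.62² + (-0.06)² + (-0.10)² = 0.0196 + 0.0529 + 0.0576 + 0.0256 + 0.1369 + 0.5476 + 0.3844 + 0.0036 + 0.0100 = 1.2382

1.24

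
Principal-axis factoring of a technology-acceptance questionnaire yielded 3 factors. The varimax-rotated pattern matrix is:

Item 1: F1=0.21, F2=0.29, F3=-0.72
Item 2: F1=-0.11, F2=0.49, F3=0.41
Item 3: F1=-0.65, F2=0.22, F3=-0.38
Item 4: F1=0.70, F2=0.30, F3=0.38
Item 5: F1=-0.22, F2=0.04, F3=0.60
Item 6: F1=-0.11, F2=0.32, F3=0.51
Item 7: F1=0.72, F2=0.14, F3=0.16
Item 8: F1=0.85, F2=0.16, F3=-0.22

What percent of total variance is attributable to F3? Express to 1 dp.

20.9%

SS loadings for F3 = (-0.72)² + 0.41² + (-0.38)² + 0.38² + 0.60² + 0.51² + 0.16² + (-0.22)² = 1.6694
With 8 standardized items, total variance = 8. Proportion = 1.6694/8 = 0.2087 → 20.87%.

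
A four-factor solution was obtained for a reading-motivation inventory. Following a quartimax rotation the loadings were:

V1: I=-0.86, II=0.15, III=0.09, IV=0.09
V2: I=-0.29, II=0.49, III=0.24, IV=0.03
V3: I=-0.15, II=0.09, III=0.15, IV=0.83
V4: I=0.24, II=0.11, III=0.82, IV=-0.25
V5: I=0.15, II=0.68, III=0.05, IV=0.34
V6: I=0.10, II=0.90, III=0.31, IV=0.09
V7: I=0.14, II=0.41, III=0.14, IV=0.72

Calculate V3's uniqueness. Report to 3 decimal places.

0.258

h² = (-0.15)² + 0.09² + 0.15² + 0.83² = 0.0225 + 0.0081 + 0.0225 + 0.6889 = 0.7420
Uniqueness u² = 1 − h² = 1 − 0.7420 = 0.2580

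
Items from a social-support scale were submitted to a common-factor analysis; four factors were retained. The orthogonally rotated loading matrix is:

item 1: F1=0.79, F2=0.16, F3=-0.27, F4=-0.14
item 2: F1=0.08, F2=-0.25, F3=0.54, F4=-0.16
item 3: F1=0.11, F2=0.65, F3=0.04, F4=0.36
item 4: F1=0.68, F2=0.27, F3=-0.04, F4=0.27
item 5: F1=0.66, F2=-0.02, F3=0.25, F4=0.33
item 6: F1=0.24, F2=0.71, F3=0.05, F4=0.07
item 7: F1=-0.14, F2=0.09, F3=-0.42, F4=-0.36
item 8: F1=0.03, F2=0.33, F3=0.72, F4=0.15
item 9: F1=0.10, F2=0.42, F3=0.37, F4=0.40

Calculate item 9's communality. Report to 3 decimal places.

h² = 0.10² + 0.42² + 0.37² + 0.40² = 0.0100 + 0.1764 + 0.1369 + 0.1600 = 0.4833

0.483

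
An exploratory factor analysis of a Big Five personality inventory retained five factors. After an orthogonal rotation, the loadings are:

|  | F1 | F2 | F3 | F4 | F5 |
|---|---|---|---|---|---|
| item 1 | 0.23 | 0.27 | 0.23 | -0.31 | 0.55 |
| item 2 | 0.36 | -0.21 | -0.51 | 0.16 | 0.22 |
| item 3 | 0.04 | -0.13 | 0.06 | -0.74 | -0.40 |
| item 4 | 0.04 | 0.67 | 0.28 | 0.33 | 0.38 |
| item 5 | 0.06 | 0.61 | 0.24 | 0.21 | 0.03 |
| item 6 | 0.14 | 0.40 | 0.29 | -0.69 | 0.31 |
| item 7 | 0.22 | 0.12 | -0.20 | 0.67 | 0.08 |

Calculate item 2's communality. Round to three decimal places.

h² = 0.36² + (-0.21)² + (-0.51)² + 0.16² + 0.22² = 0.1296 + 0.0441 + 0.2601 + 0.0256 + 0.0484 = 0.5078

0.508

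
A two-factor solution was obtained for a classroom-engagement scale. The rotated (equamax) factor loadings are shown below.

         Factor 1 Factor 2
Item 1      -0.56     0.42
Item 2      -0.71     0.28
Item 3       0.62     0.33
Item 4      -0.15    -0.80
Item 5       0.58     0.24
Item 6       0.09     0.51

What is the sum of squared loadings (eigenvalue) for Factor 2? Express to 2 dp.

SS loadings for Factor 2 = 0.42² + 0.28² + 0.33² + (-0.80)² + 0.24² + 0.51² = 0.1764 + 0.0784 + 0.1089 + 0.6400 + 0.0576 + 0.2601 = 1.3214

1.32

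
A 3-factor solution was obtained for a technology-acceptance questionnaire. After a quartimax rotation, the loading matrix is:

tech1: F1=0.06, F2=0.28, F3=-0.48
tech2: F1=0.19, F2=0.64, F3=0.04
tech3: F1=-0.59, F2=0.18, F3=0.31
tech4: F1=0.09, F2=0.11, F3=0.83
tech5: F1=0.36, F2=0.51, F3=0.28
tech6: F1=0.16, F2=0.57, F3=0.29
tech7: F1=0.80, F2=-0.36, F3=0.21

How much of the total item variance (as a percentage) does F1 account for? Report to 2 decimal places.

SS loadings for F1 = 0.06² + 0.19² + (-0.59)² + 0.09² + 0.36² + 0.16² + 0.80² = 1.1911
With 7 standardized items, total variance = 7. Proportion = 1.1911/7 = 0.1702 → 17.02%.

17.02%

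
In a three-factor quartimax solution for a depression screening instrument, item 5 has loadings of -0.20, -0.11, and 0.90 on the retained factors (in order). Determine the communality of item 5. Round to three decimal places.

h² = (-0.20)² + (-0.11)² + 0.90² = 0.0400 + 0.0121 + 0.8100 = 0.8621

0.862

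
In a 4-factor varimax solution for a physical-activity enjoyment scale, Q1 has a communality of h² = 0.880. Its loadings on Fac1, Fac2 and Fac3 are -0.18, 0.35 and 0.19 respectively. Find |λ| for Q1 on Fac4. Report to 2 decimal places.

Under orthogonal rotation h² = Σλ², so λ_Fac4² = h² − (0.1910) = 0.880 − 0.1910 = 0.6890.
|λ| = √0.6890 = 0.8301.

0.83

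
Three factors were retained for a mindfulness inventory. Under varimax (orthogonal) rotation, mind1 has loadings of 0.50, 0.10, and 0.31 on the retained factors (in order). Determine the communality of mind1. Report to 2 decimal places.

0.36

h² = 0.50² + 0.10² + 0.31² = 0.2500 + 0.0100 + 0.0961 = 0.3561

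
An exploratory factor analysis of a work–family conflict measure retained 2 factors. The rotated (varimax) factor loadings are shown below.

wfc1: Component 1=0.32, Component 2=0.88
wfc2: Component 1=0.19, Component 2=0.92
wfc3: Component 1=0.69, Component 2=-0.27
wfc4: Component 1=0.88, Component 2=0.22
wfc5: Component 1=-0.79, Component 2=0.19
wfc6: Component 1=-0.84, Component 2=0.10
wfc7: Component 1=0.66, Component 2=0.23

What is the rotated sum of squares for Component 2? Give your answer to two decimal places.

1.84

SS loadings for Component 2 = 0.88² + 0.92² + (-0.27)² + 0.22² + 0.19² + 0.10² + 0.23² = 0.7744 + 0.8464 + 0.0729 + 0.0484 + 0.0361 + 0.0100 + 0.0529 = 1.8411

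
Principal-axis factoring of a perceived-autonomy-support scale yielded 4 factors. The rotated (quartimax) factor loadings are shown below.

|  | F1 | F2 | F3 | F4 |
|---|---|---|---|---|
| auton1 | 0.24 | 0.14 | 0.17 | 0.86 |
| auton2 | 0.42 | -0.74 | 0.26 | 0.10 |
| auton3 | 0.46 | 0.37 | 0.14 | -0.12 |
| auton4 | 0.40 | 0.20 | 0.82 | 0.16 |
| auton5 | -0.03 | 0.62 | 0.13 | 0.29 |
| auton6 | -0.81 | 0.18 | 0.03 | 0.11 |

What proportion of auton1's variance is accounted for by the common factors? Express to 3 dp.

0.846

h² = 0.24² + 0.14² + 0.17² + 0.86² = 0.0576 + 0.0196 + 0.0289 + 0.7396 = 0.8457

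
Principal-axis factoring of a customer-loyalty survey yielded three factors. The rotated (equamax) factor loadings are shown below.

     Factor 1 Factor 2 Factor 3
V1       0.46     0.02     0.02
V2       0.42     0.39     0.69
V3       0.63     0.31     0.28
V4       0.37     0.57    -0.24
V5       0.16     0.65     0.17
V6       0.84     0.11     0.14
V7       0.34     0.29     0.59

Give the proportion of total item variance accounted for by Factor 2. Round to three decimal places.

SS loadings for Factor 2 = 0.02² + 0.39² + 0.31² + 0.57² + 0.65² + 0.11² + 0.29² = 1.0922
Proportion of variance = 1.0922 / 7 = 0.1560.

0.156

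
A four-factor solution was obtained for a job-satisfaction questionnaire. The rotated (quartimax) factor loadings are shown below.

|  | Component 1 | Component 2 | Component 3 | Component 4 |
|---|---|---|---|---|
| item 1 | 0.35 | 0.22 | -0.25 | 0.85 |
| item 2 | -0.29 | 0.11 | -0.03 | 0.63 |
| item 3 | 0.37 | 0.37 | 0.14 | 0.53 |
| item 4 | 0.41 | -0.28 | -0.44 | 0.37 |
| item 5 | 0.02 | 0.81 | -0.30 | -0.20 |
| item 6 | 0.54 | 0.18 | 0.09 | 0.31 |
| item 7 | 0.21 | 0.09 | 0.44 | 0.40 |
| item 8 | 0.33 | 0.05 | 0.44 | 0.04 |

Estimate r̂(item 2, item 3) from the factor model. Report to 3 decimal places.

r̂ = Σ λ_i·λ_j across factors = (-0.29)(0.37) + (0.11)(0.37) + (-0.03)(0.14) + (0.63)(0.53)
  = -0.1073 +0.0407 -0.0042 +0.3339 = 0.2631

0.263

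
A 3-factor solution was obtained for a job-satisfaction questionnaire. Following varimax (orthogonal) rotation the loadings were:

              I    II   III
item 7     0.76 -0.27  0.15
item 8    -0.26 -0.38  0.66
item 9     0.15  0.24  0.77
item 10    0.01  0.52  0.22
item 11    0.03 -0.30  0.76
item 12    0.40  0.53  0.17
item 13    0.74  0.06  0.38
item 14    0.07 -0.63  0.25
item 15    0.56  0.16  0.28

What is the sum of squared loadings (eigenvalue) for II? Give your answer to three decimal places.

SS loadings for II = (-0.27)² + (-0.38)² + 0.24² + 0.52² + (-0.30)² + 0.53² + 0.06² + (-0.63)² + 0.16² = 0.0729 + 0.1444 + 0.0576 + 0.2704 + 0.0900 + 0.2809 + 0.0036 + 0.3969 + 0.0256 = 1.3423

1.342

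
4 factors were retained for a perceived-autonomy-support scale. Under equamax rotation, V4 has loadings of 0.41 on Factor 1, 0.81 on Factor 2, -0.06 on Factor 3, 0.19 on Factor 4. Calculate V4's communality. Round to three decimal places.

h² = 0.41² + 0.81² + (-0.06)² + 0.19² = 0.1681 + 0.6561 + 0.0036 + 0.0361 = 0.8639

0.864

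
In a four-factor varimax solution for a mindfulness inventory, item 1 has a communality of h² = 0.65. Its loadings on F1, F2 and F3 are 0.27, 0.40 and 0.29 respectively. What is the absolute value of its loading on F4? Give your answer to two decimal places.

Under orthogonal rotation h² = Σλ², so λ_F4² = h² − (0.3170) = 0.65 − 0.3170 = 0.3330.
|λ| = √0.3330 = 0.5771.

0.58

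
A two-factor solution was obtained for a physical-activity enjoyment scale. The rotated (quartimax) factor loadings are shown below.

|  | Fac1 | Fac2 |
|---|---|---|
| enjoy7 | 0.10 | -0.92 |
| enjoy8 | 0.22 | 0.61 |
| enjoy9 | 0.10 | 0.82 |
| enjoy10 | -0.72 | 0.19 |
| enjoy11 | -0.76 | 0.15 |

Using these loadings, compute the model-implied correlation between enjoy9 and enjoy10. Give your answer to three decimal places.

0.084

r̂ = Σ λ_i·λ_j across factors = (0.10)(-0.72) + (0.82)(0.19)
  = -0.0720 +0.1558 = 0.0838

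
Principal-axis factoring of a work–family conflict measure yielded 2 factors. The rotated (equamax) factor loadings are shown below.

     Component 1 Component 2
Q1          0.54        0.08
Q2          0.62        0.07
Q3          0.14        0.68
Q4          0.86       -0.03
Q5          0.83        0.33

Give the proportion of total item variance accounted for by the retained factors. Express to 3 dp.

0.542

SS loadings by factor: 2.1241, 0.5835; total = 2.7076.
Total variance with 5 standardized items is 5, so the solution explains 2.7076/5 = 0.5415.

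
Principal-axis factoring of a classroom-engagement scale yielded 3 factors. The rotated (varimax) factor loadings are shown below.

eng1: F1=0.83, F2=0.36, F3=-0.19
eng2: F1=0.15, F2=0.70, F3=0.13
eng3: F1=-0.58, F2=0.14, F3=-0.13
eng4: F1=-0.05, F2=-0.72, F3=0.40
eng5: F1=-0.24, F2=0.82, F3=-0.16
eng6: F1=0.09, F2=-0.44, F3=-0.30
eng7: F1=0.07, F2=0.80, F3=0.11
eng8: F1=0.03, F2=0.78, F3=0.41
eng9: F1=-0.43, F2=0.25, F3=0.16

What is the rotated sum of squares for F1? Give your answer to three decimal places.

SS loadings for F1 = 0.83² + 0.15² + (-0.58)² + (-0.05)² + (-0.24)² + 0.09² + 0.07² + 0.03² + (-0.43)² = 0.6889 + 0.0225 + 0.3364 + 0.0025 + 0.0576 + 0.0081 + 0.0049 + 0.0009 + 0.1849 = 1.3067

1.307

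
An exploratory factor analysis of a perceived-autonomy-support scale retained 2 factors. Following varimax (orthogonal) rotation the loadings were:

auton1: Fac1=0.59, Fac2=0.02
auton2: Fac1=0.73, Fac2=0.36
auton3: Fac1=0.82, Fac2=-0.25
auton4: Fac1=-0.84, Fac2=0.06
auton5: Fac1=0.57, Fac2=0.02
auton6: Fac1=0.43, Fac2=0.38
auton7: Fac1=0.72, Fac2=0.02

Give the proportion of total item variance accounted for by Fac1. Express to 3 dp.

0.470

SS loadings for Fac1 = 0.59² + 0.73² + 0.82² + (-0.84)² + 0.57² + 0.43² + 0.72² = 3.2872
Proportion of variance = 3.2872 / 7 = 0.4696.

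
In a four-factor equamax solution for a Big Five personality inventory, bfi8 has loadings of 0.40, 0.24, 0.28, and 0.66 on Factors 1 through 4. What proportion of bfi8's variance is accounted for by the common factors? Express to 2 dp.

h² = 0.40² + 0.24² + 0.28² + 0.66² = 0.1600 + 0.0576 + 0.0784 + 0.4356 = 0.7316

0.73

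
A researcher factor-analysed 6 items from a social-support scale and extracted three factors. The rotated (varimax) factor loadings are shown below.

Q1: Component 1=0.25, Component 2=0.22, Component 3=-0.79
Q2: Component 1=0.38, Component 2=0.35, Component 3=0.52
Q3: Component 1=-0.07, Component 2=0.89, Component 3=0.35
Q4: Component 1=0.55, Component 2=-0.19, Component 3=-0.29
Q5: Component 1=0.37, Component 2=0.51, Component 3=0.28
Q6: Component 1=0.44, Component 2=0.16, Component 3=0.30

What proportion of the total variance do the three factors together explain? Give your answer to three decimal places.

0.567

Communalities: 0.7350, 0.5373, 0.9195, 0.4227, 0.4754, 0.3092; Σh² = 3.3991.
Total variance with 6 standardized items is 6, so the solution explains 3.3991/6 = 0.5665.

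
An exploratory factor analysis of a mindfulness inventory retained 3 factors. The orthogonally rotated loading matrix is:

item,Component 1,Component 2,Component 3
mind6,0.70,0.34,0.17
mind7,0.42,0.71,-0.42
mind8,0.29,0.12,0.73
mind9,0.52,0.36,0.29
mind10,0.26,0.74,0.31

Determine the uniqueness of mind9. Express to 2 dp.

0.52

h² = 0.52² + 0.36² + 0.29² = 0.2704 + 0.1296 + 0.0841 = 0.4841
Uniqueness u² = 1 − h² = 1 − 0.4841 = 0.5159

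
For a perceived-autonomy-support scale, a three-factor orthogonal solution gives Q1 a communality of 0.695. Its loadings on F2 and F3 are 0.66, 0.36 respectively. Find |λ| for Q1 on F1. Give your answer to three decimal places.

Under orthogonal rotation h² = Σλ², so λ_F1² = h² − (0.5652) = 0.695 − 0.5652 = 0.1298.
|λ| = √0.1298 = 0.3603.

0.360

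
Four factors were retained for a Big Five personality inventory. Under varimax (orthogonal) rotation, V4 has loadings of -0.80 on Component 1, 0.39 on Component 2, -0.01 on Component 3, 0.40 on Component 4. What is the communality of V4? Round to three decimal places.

0.952

h² = (-0.80)² + 0.39² + (-0.01)² + 0.40² = 0.6400 + 0.1521 + 0.0001 + 0.1600 = 0.9522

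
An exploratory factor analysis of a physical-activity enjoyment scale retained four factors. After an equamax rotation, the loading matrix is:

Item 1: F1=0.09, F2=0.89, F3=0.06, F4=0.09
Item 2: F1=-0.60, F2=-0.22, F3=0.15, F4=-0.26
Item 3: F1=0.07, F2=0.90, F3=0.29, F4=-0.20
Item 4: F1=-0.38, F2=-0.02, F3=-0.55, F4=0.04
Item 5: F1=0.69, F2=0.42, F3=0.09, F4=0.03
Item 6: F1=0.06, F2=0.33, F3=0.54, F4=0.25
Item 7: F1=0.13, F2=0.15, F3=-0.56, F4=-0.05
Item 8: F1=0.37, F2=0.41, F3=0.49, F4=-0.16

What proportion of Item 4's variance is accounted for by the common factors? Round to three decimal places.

0.449

h² = (-0.38)² + (-0.02)² + (-0.55)² + 0.04² = 0.1444 + 0.0004 + 0.3025 + 0.0016 = 0.4489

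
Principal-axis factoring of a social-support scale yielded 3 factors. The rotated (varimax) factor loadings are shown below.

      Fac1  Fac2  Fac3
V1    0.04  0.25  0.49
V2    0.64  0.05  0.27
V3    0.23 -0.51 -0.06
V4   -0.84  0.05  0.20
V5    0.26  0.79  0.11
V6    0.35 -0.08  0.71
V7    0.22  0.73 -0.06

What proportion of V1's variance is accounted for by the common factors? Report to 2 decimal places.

0.30

h² = 0.04² + 0.25² + 0.49² = 0.0016 + 0.0625 + 0.2401 = 0.3042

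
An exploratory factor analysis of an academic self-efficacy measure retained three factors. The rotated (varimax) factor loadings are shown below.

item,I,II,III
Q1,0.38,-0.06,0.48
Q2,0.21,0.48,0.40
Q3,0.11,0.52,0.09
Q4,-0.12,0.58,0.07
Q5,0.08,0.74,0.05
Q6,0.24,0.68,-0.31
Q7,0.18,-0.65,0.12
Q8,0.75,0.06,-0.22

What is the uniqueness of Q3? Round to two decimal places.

0.71

h² = 0.11² + 0.52² + 0.09² = 0.0121 + 0.2704 + 0.0081 = 0.2906
Uniqueness u² = 1 − h² = 1 − 0.2906 = 0.7094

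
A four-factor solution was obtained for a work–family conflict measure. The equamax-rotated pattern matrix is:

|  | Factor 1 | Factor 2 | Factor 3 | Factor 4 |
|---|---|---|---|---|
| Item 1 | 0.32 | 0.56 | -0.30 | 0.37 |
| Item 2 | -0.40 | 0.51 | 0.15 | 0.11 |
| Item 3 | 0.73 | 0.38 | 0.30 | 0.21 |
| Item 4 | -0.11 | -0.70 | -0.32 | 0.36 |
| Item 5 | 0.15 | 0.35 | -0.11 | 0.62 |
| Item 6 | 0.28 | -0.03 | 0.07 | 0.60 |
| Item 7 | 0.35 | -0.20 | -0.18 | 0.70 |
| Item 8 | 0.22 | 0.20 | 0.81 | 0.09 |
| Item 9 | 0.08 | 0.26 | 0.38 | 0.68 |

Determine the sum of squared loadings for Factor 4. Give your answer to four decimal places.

2.0276

SS loadings for Factor 4 = 0.37² + 0.11² + 0.21² + 0.36² + 0.62² + 0.60² + 0.70² + 0.09² + 0.68² = 0.1369 + 0.0121 + 0.0441 + 0.1296 + 0.3844 + 0.3600 + 0.4900 + 0.0081 + 0.4624 = 2.0276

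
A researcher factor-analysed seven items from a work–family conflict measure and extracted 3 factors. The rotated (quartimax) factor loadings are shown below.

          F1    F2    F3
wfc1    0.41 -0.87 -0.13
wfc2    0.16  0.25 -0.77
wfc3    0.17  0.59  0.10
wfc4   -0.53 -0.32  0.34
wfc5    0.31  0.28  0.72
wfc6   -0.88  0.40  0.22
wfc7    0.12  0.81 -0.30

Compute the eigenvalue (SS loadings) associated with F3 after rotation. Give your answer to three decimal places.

1.392

SS loadings for F3 = (-0.13)² + (-0.77)² + 0.10² + 0.34² + 0.72² + 0.22² + (-0.30)² = 0.0169 + 0.5929 + 0.0100 + 0.1156 + 0.5184 + 0.0484 + 0.0900 = 1.3922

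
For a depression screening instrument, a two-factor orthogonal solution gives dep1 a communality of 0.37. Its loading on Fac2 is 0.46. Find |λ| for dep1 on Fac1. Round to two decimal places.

Under orthogonal rotation h² = Σλ², so λ_Fac1² = h² − (0.2116) = 0.37 − 0.2116 = 0.1584.
|λ| = √0.1584 = 0.3980.

0.40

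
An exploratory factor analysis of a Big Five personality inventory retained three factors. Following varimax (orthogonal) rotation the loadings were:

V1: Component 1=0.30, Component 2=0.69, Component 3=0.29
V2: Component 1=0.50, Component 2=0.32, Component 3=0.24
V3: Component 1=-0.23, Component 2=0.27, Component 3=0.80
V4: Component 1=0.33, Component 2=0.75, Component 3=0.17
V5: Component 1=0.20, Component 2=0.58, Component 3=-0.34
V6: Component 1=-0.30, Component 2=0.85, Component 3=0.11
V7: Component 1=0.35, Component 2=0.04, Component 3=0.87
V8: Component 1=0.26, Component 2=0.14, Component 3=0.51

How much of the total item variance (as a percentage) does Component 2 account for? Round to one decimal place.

28.7%

SS loadings for Component 2 = 0.69² + 0.32² + 0.27² + 0.75² + 0.58² + 0.85² + 0.04² + 0.14² = 2.2940
With 8 standardized items, total variance = 8. Proportion = 2.2940/8 = 0.2868 → 28.68%.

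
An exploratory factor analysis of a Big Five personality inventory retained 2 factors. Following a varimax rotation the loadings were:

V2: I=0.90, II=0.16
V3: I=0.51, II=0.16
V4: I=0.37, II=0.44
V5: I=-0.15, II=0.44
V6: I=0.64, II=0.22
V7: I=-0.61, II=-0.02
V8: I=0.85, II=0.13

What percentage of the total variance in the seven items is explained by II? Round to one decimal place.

SS loadings for II = 0.16² + 0.16² + 0.44² + 0.44² + 0.22² + (-0.02)² + 0.13² = 0.5041
With 7 standardized items, total variance = 7. Proportion = 0.5041/7 = 0.0720 → 7.20%.

7.2%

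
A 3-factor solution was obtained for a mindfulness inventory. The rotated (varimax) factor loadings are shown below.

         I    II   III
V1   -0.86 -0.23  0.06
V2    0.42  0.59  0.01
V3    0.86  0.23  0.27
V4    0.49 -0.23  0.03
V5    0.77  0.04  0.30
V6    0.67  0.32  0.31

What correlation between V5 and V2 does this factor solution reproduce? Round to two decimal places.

r̂ = Σ λ_i·λ_j across factors = (0.77)(0.42) + (0.04)(0.59) + (0.30)(0.01)
  = +0.3234 +0.0236 +0.0030 = 0.3500

0.35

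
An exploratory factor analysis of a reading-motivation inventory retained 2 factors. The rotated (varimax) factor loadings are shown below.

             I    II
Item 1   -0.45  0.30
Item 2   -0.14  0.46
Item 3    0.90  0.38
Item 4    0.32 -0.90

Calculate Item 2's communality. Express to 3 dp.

h² = (-0.14)² + 0.46² = 0.0196 + 0.2116 = 0.2312

0.231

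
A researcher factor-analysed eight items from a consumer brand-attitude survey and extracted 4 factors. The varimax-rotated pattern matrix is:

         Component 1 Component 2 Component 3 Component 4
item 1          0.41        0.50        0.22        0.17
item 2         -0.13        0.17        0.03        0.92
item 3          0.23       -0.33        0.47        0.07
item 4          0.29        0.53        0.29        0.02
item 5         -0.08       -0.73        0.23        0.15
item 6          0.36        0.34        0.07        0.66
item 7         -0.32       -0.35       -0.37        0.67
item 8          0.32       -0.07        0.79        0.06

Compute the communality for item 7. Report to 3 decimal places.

0.811

h² = (-0.32)² + (-0.35)² + (-0.37)² + 0.67² = 0.1024 + 0.1225 + 0.1369 + 0.4489 = 0.8107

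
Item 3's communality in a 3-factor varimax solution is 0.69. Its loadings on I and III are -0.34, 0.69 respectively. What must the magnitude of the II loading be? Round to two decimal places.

Under orthogonal rotation h² = Σλ², so λ_II² = h² − (0.5917) = 0.69 − 0.5917 = 0.0983.
|λ| = √0.0983 = 0.3135.

0.31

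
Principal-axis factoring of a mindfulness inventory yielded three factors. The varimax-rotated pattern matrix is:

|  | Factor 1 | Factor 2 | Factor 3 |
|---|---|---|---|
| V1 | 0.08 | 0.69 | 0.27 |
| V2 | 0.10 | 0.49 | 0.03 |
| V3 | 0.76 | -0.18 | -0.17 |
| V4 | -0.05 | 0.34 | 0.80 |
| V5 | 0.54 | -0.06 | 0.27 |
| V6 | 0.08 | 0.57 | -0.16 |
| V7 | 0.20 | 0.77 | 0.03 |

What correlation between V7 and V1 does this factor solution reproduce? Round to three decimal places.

0.555

r̂ = Σ λ_i·λ_j across factors = (0.20)(0.08) + (0.77)(0.69) + (0.03)(0.27)
  = +0.0160 +0.5313 +0.0081 = 0.5554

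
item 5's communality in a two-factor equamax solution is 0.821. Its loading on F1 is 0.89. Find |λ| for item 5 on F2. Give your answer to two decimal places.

Under orthogonal rotation h² = Σλ², so λ_F2² = h² − (0.7921) = 0.821 − 0.7921 = 0.0289.
|λ| = √0.0289 = 0.1700.

0.17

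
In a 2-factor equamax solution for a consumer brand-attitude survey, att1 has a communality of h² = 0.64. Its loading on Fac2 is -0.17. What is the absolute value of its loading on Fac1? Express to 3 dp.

Under orthogonal rotation h² = Σλ², so λ_Fac1² = h² − (0.0289) = 0.64 − 0.0289 = 0.6111.
|λ| = √0.6111 = 0.7817.

0.782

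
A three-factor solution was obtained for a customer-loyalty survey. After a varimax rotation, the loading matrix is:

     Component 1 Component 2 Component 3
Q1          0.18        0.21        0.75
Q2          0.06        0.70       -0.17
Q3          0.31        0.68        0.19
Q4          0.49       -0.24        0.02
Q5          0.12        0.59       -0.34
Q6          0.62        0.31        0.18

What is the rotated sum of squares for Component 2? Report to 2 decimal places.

1.50

SS loadings for Component 2 = 0.21² + 0.70² + 0.68² + (-0.24)² + 0.59² + 0.31² = 0.0441 + 0.4900 + 0.4624 + 0.0576 + 0.3481 + 0.0961 = 1.4983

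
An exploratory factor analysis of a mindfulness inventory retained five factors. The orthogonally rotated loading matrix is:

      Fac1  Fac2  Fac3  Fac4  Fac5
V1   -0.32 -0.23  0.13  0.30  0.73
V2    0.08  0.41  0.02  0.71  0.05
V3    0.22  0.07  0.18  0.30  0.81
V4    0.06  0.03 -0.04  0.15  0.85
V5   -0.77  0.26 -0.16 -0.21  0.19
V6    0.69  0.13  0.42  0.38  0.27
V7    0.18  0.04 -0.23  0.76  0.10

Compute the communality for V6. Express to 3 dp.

0.887

h² = 0.69² + 0.13² + 0.42² + 0.38² + 0.27² = 0.4761 + 0.0169 + 0.1764 + 0.1444 + 0.0729 = 0.8867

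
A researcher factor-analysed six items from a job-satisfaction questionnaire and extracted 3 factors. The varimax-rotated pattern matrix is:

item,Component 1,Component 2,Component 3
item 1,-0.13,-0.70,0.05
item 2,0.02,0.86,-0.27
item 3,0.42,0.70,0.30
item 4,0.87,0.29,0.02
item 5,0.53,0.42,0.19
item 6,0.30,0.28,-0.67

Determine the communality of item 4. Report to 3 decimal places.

0.841

h² = 0.87² + 0.29² + 0.02² = 0.7569 + 0.0841 + 0.0004 = 0.8414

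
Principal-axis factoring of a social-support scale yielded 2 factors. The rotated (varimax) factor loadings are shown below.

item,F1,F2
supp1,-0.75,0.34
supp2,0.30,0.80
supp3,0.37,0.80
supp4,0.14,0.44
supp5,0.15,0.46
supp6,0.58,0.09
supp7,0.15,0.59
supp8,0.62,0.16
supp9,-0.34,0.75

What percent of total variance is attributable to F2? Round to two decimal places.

SS loadings for F2 = 0.34² + 0.80² + 0.80² + 0.44² + 0.46² + 0.09² + 0.59² + 0.16² + 0.75² = 2.7451
With 9 standardized items, total variance = 9. Proportion = 2.7451/9 = 0.3050 → 30.50%.

30.50%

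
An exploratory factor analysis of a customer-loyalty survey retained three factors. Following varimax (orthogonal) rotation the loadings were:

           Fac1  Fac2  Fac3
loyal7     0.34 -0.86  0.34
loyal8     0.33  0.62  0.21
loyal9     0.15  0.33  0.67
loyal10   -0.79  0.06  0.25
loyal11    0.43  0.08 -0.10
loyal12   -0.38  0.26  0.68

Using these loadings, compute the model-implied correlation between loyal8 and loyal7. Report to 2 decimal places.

r̂ = Σ λ_i·λ_j across factors = (0.33)(0.34) + (0.62)(-0.86) + (0.21)(0.34)
  = +0.1122 -0.5332 +0.0714 = -0.3496

-0.35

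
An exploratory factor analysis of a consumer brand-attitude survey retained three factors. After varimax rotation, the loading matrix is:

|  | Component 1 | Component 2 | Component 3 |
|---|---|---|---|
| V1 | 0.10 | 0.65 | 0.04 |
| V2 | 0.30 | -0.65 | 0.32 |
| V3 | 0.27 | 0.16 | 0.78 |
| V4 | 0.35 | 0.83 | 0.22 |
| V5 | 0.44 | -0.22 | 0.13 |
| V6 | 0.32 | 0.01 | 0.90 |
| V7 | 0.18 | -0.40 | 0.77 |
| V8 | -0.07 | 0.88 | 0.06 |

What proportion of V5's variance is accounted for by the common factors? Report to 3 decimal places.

0.259

h² = 0.44² + (-0.22)² + 0.13² = 0.1936 + 0.0484 + 0.0169 = 0.2589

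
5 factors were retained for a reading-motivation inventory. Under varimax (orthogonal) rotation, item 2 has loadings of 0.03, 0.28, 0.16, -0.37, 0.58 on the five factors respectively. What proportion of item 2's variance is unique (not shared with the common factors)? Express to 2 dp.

0.42

h² = 0.03² + 0.28² + 0.16² + (-0.37)² + 0.58² = 0.0009 + 0.0784 + 0.0256 + 0.1369 + 0.3364 = 0.5782
Uniqueness u² = 1 − h² = 1 − 0.5782 = 0.4218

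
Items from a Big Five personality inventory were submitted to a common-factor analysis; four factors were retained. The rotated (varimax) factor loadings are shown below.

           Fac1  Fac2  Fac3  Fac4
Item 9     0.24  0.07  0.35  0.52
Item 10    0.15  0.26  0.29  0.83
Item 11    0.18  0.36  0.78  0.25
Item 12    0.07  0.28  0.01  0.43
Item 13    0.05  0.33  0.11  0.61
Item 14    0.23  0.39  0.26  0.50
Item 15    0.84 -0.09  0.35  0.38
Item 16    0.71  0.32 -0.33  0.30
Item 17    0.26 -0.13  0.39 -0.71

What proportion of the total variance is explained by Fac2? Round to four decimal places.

SS loadings for Fac2 = 0.07² + 0.26² + 0.36² + 0.28² + 0.33² + 0.39² + (-0.09)² + 0.32² + (-0.13)² = 0.6689
Proportion of variance = 0.6689 / 9 = 0.0743.

0.0743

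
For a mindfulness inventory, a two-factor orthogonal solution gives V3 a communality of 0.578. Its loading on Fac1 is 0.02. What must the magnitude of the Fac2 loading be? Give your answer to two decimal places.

0.76

Under orthogonal rotation h² = Σλ², so λ_Fac2² = h² − (0.0004) = 0.578 − 0.0004 = 0.5776.
|λ| = √0.5776 = 0.7600.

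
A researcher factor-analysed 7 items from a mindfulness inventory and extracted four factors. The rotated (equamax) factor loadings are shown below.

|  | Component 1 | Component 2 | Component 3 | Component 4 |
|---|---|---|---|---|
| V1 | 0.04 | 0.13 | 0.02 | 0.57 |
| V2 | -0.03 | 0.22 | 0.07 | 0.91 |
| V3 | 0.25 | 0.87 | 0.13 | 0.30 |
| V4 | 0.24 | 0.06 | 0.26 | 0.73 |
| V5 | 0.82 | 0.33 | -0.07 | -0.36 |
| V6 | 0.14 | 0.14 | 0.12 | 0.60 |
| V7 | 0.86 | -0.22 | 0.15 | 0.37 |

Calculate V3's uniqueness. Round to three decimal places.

0.074

h² = 0.25² + 0.87² + 0.13² + 0.30² = 0.0625 + 0.7569 + 0.0169 + 0.0900 = 0.9263
Uniqueness u² = 1 − h² = 1 − 0.9263 = 0.0737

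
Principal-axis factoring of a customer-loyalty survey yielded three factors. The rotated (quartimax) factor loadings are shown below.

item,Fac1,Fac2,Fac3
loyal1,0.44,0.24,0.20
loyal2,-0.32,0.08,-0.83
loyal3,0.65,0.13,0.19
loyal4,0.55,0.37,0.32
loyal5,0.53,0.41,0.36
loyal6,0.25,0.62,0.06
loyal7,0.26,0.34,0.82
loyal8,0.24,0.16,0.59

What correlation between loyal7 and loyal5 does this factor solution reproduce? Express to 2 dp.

r̂ = Σ λ_i·λ_j across factors = (0.26)(0.53) + (0.34)(0.41) + (0.82)(0.36)
  = +0.1378 +0.1394 +0.2952 = 0.5724

0.57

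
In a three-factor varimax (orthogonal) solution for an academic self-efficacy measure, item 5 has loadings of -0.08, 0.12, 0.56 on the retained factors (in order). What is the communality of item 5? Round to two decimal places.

0.33

h² = (-0.08)² + 0.12² + 0.56² = 0.0064 + 0.0144 + 0.3136 = 0.3344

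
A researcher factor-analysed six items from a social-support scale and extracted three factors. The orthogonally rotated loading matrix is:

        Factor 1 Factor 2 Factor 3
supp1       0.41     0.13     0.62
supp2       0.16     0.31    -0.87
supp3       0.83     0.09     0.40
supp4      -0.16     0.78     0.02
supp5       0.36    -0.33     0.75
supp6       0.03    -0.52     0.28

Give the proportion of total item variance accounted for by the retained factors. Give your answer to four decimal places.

0.6817

Communalities: 0.5694, 0.8786, 0.8570, 0.6344, 0.8010, 0.3497; Σh² = 4.0901.
Total variance with 6 standardized items is 6, so the solution explains 4.0901/6 = 0.6817.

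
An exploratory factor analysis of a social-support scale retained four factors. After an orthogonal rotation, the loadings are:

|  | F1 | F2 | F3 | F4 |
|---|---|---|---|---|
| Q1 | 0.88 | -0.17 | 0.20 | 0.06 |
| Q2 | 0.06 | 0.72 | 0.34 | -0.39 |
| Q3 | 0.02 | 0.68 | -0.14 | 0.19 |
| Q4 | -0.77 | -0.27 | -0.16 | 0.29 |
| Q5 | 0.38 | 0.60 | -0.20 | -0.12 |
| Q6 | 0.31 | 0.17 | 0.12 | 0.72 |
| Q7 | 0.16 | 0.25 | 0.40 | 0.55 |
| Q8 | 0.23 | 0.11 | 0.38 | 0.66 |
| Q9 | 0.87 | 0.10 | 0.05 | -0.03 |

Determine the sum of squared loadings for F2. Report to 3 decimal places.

SS loadings for F2 = (-0.17)² + 0.72² + 0.68² + (-0.27)² + 0.60² + 0.17² + 0.25² + 0.11² + 0.10² = 0.0289 + 0.5184 + 0.4624 + 0.0729 + 0.3600 + 0.0289 + 0.0625 + 0.0121 + 0.0100 = 1.5561

1.556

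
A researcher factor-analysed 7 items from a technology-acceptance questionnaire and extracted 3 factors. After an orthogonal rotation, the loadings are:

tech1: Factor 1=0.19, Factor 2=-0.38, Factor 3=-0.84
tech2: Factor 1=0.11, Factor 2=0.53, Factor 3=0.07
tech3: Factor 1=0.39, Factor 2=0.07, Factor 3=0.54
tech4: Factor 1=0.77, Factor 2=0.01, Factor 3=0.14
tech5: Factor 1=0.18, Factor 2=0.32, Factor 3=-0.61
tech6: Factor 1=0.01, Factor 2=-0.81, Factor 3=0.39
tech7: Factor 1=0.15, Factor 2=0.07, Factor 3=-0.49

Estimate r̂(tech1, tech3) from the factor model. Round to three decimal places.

-0.406

r̂ = Σ λ_i·λ_j across factors = (0.19)(0.39) + (-0.38)(0.07) + (-0.84)(0.54)
  = +0.0741 -0.0266 -0.4536 = -0.4061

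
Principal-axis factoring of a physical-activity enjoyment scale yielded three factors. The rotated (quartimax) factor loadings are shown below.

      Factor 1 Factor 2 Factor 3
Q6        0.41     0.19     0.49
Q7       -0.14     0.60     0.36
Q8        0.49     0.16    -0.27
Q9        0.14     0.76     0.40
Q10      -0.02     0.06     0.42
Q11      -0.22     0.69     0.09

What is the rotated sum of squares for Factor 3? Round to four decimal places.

0.7871

SS loadings for Factor 3 = 0.49² + 0.36² + (-0.27)² + 0.40² + 0.42² + 0.09² = 0.2401 + 0.1296 + 0.0729 + 0.1600 + 0.1764 + 0.0081 = 0.7871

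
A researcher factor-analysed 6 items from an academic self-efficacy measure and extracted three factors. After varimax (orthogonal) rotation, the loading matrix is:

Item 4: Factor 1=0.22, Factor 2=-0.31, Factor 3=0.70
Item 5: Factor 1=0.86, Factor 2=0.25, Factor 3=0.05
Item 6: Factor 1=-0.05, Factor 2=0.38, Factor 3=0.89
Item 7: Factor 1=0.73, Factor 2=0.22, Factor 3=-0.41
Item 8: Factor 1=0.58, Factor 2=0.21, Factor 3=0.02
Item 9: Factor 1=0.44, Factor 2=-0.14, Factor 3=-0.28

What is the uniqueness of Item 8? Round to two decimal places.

0.62

h² = 0.58² + 0.21² + 0.02² = 0.3364 + 0.0441 + 0.0004 = 0.3809
Uniqueness u² = 1 − h² = 1 − 0.3809 = 0.6191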